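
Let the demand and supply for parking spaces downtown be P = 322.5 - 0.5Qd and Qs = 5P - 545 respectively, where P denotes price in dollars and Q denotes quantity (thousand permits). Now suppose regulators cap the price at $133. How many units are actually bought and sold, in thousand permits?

Rearranging demand gives Qd = 645 - 2P. Without the control the market clears where 645 - 2P = 5P - 545, i.e. P* = 170 and Q* = 305.
Because the ceiling (133) lies below the market-clearing price, it is binding.
At P = 133: Qd = 645 - 2·133 = 379 and Qs = 5·133 - 545 = 120.
The quantity actually transacted is the short side, supply: 120.

120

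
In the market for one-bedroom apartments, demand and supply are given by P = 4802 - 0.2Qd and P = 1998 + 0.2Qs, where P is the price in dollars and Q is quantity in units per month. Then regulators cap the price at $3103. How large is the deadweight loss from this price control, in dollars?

Rearranging demand gives Qd = 24010 - 5P; rearranging supply gives Qs = 5P - 9990. In a free market, 24010 - 5P = 5P - 9990 gives the equilibrium P* = 3400, Q* = 7010.
Since 3103 < 3400, the ceiling is binding.
At P = 3103: Qd = 24010 - 5·3103 = 8495 and Qs = 5·3103 - 9990 = 5525.
Quantity traded falls to 5525. At Q = 5525 the demand price is (24010 - 5525)/5 = 3697 and the supply price is (9990 + 5525)/5 = 3103.
Deadweight loss = ½ · (3697 - 3103) · (7010 - 5525) = ½ · 594 · 1485 = 441045.

441045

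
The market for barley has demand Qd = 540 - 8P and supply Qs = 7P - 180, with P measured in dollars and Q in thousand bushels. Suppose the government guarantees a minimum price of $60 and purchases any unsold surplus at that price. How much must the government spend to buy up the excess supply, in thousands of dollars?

10800

Without the control the market clears where 540 - 8P = 7P - 180, i.e. P* = 48 and Q* = 156.
The floor of 60 is above the equilibrium price 48, so it binds.
At P = 60: Qd = 540 - 8·60 = 60 and Qs = 7·60 - 180 = 240.
Surplus = Qs - Qd = 180.
Government expenditure = surplus × support price = 180 × 60 = 10800.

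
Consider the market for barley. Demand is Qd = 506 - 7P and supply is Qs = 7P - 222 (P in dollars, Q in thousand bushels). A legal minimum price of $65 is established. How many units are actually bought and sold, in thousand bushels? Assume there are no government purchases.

Without the control the market clears where 506 - 7P = 7P - 222, i.e. P* = 52 and Q* = 142.
The floor of 65 is above the equilibrium price 52, so it binds.
At P = 65: Qd = 506 - 7·65 = 51 and Qs = 7·65 - 222 = 233.
The quantity actually transacted is the short side, demand: 51.

51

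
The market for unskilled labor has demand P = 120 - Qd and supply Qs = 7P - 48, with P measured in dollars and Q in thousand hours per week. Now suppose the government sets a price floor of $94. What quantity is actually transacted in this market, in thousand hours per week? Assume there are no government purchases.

26

Rearranging demand gives Qd = 120 - P. Without the control the market clears where 120 - P = 7P - 48, i.e. P* = 21 and Q* = 99.
Because the floor (94) lies above the market-clearing price, it is binding.
At P = 94: Qd = 120 - 94 = 26 and Qs = 7·94 - 48 = 610.
The quantity actually transacted is the short side, demand: 26.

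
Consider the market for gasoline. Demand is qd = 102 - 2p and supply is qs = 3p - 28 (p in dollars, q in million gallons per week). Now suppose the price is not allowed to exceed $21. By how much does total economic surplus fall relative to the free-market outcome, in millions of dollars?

Without the control the market clears where 102 - 2p = 3p - 28, i.e. p* = 26 and q* = 50.
Since 21 < 26, the ceiling is binding.
At p = 21: qd = 102 - 2·21 = 60 and qs = 3·21 - 28 = 35.
Quantity traded falls to 35. At q = 35 the demand price is (102 - 35)/2 = 33.5 and the supply price is (28 + 35)/3 = 21.
Deadweight loss = ½ · (33.5 - 21) · (50 - 35) = ½ · 12.5 · 15 = 93.75.

93.75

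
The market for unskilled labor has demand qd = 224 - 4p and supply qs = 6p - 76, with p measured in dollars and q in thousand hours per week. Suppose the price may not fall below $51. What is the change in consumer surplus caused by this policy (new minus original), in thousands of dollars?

Without the control the market clears where 224 - 4p = 6p - 76, i.e. p* = 30 and q* = 104.
The floor of 51 is above the equilibrium price 30, so it binds.
At p = 51: qd = 224 - 4·51 = 20 and qs = 6·51 - 76 = 230.
Consumer surplus without the control is ½ · (56 - 30) · 104 = 1352.
With the floor, consumers buy 20 units at 51, so CS = ½ · (56 - 51) · 20 = 50.
Change in consumer surplus = 50 - 1352 = -1302.

-1302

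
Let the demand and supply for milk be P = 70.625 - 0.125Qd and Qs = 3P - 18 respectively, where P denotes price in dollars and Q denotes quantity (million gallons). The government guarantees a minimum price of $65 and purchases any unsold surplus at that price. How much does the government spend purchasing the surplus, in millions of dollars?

8580

Rearranging demand gives Qd = 565 - 8P. In a free market, 565 - 8P = 3P - 18 gives the equilibrium P* = 53, Q* = 141.
Since 65 > 53, the floor is binding.
At P = 65: Qd = 565 - 8·65 = 45 and Qs = 3·65 - 18 = 177.
Surplus = Qs - Qd = 132.
Government expenditure = surplus × support price = 132 × 65 = 8580.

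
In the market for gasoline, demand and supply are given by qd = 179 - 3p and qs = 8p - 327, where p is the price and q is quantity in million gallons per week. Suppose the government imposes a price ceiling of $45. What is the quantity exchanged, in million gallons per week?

Equilibrium: 179 - 3p = 8p - 327, so 506 = 11p and p* = 46, q* = 41.
Since 45 < 46, the ceiling is binding.
At p = 45: qd = 179 - 3·45 = 44 and qs = 8·45 - 327 = 33.
The quantity actually transacted is the short side, supply: 33.

33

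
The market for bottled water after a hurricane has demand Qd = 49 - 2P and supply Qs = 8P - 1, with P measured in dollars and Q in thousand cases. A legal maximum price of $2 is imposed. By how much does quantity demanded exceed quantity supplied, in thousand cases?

Equilibrium: 49 - 2P = 8P - 1, so 50 = 10P and P* = 5, Q* = 39.
Since 2 < 5, the ceiling is binding.
At P = 2: Qd = 49 - 2·2 = 45 and Qs = 8·2 - 1 = 15.
Shortage = Qd - Qs = 45 - 15 = 30.

30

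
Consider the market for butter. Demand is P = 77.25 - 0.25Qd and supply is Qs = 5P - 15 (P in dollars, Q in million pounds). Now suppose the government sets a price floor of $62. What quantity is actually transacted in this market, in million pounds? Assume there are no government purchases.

Rearranging demand gives Qd = 309 - 4P. In a free market, 309 - 4P = 5P - 15 gives the equilibrium P* = 36, Q* = 165.
Since 62 > 36, the floor is binding.
At P = 62: Qd = 309 - 4·62 = 61 and Qs = 5·62 - 15 = 295.
The quantity actually transacted is the short side, demand: 61.

61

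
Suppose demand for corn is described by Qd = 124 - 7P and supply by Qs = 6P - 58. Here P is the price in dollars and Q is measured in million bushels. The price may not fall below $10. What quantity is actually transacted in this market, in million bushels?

Without the control the market clears where 124 - 7P = 6P - 58, i.e. P* = 14 and Q* = 26.
The floor of 10 is below the equilibrium price 14, so it is not binding; the market clears at P* = 14, Q* = 26.

26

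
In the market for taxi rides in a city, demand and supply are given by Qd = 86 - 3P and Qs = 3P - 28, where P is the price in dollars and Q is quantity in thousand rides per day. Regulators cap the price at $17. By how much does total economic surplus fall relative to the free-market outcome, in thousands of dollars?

12

Without the control the market clears where 86 - 3P = 3P - 28, i.e. P* = 19 and Q* = 29.
Since 17 < 19, the ceiling is binding.
At P = 17: Qd = 86 - 3·17 = 35 and Qs = 3·17 - 28 = 23.
Quantity traded falls to 23. At Q = 23 the demand price is (86 - 23)/3 = 21 and the supply price is (28 + 23)/3 = 17.
Deadweight loss = ½ · (21 - 17) · (29 - 23) = ½ · 4 · 6 = 12.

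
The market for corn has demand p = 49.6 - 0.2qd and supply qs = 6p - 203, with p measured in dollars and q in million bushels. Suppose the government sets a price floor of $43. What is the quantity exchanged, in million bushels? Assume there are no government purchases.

Rearranging demand gives qd = 248 - 5p. Equilibrium: 248 - 5p = 6p - 203, so 451 = 11p and p* = 41, q* = 43.
The floor of 43 is above the equilibrium price 41, so it binds.
At p = 43: qd = 248 - 5·43 = 33 and qs = 6·43 - 203 = 55.
The quantity actually transacted is the short side, demand: 33.

33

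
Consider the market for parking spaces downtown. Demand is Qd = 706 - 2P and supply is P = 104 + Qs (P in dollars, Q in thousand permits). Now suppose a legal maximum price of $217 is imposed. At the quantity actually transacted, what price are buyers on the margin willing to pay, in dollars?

Rearranging supply gives Qs = P - 104. Setting quantity demanded equal to quantity supplied, 706 - 2P = P - 104, gives P* = 270 and Q* = 166.
Because the ceiling (217) lies below the market-clearing price, it is binding.
At P = 217: Qd = 706 - 2·217 = 272 and Qs = 217 - 104 = 113.
Only 113 units reach the market. On the demand curve, the marginal buyer's willingness to pay at Q = 113 is (706 - 113)/2 = 296.5.

296.5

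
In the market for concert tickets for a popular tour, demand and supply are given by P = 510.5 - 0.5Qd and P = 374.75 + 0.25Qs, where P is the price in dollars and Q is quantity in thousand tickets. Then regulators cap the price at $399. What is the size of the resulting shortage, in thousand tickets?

126

Rearranging demand gives Qd = 1021 - 2P; rearranging supply gives Qs = 4P - 1499. Equilibrium: 1021 - 2P = 4P - 1499, so 2520 = 6P and P* = 420, Q* = 181.
The ceiling of 399 is below the equilibrium price 420, so it binds.
At P = 399: Qd = 1021 - 2·399 = 223 and Qs = 4·399 - 1499 = 97.
Shortage = Qd - Qs = 223 - 97 = 126.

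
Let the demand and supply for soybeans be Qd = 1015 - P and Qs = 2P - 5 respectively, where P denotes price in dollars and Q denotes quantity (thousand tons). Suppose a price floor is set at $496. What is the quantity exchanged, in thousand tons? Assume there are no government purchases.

519

In a free market, 1015 - P = 2P - 5 gives the equilibrium P* = 340, Q* = 675.
The floor of 496 is above the equilibrium price 340, so it binds.
At P = 496: Qd = 1015 - 496 = 519 and Qs = 2·496 - 5 = 987.
The quantity actually transacted is the short side, demand: 519.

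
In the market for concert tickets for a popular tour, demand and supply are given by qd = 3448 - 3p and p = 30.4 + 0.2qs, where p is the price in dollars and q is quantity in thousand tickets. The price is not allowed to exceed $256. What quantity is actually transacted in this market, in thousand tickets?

Rearranging supply gives qs = 5p - 152. Without the control the market clears where 3448 - 3p = 5p - 152, i.e. p* = 450 and q* = 2098.
The ceiling of 256 is below the equilibrium price 450, so it binds.
At p = 256: qd = 3448 - 3·256 = 2680 and qs = 5·256 - 152 = 1128.
The quantity actually transacted is the short side, supply: 1128.

1128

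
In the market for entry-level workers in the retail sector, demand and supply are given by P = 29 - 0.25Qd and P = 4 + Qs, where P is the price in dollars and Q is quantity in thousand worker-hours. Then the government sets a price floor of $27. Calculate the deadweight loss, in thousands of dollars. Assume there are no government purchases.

Rearranging demand gives Qd = 116 - 4P; rearranging supply gives Qs = P - 4. Equilibrium: 116 - 4P = P - 4, so 120 = 5P and P* = 24, Q* = 20.
The floor of 27 is above the equilibrium price 24, so it binds.
At P = 27: Qd = 116 - 4·27 = 8 and Qs = 27 - 4 = 23.
Quantity traded falls to 8. At Q = 8 the demand price is (116 - 8)/4 = 27 and the supply price is 4 + 8 = 12.
Deadweight loss = ½ · (27 - 12) · (20 - 8) = ½ · 15 · 12 = 90.

90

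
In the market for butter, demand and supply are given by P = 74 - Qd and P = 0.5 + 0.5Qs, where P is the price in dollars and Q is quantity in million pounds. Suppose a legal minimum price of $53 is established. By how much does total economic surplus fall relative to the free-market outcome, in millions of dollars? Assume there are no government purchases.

Rearranging demand gives Qd = 74 - P; rearranging supply gives Qs = 2P - 1. Setting quantity demanded equal to quantity supplied, 74 - P = 2P - 1, gives P* = 25 and Q* = 49.
The floor of 53 is above the equilibrium price 25, so it binds.
At P = 53: Qd = 74 - 53 = 21 and Qs = 2·53 - 1 = 105.
Quantity traded falls to 21. At Q = 21 the demand price is 74 - 21 = 53 and the supply price is (1 + 21)/2 = 11.
Deadweight loss = ½ · (53 - 11) · (49 - 21) = ½ · 42 · 28 = 588.

588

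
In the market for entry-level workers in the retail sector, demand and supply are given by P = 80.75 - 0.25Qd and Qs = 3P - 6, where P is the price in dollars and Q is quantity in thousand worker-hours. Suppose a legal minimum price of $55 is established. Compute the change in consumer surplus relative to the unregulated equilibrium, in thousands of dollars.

-952

Rearranging demand gives Qd = 323 - 4P. Equilibrium: 323 - 4P = 3P - 6, so 329 = 7P and P* = 47, Q* = 135.
The floor of 55 is above the equilibrium price 47, so it binds.
At P = 55: Qd = 323 - 4·55 = 103 and Qs = 3·55 - 6 = 159.
Consumer surplus without the control is ½ · (80.75 - 47) · 135 = 2278.125.
With the floor, consumers buy 103 units at 55, so CS = ½ · (80.75 - 55) · 103 = 1326.125.
Change in consumer surplus = 1326.125 - 2278.125 = -952.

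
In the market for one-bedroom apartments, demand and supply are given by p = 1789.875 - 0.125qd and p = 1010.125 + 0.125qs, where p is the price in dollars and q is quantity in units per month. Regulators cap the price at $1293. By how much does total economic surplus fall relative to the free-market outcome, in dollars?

91592

Rearranging demand gives qd = 14319 - 8p; rearranging supply gives qs = 8p - 8081. In a free market, 14319 - 8p = 8p - 8081 gives the equilibrium p* = 1400, q* = 3119.
Because the ceiling (1293) lies below the market-clearing price, it is binding.
At p = 1293: qd = 14319 - 8·1293 = 3975 and qs = 8·1293 - 8081 = 2263.
Quantity traded falls to 2263. At q = 2263 the demand price is (14319 - 2263)/8 = 1507 and the supply price is (8081 + 2263)/8 = 1293.
Deadweight loss = ½ · (1507 - 1293) · (3119 - 2263) = ½ · 214 · 856 = 91592.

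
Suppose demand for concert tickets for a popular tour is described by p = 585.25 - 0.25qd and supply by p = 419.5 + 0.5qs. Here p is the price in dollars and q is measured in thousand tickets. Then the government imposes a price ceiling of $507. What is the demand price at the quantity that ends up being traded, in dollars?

541.5

Rearranging demand gives qd = 2341 - 4p; rearranging supply gives qs = 2p - 839. Setting quantity demanded equal to quantity supplied, 2341 - 4p = 2p - 839, gives p* = 530 and q* = 221.
Since 507 < 530, the ceiling is binding.
At p = 507: qd = 2341 - 4·507 = 313 and qs = 2·507 - 839 = 175.
Only 175 units reach the market. On the demand curve, the marginal buyer's willingness to pay at q = 175 is (2341 - 175)/4 = 541.5.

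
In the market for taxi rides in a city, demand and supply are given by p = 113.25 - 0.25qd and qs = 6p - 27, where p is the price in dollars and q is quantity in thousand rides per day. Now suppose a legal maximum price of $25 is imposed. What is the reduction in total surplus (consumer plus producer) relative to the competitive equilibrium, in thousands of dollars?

3967.5

Rearranging demand gives qd = 453 - 4p. Equilibrium: 453 - 4p = 6p - 27, so 480 = 10p and p* = 48, q* = 261.
The ceiling of 25 is below the equilibrium price 48, so it binds.
At p = 25: qd = 453 - 4·25 = 353 and qs = 6·25 - 27 = 123.
Quantity traded falls to 123. At q = 123 the demand price is (453 - 123)/4 = 82.5 and the supply price is (27 + 123)/6 = 25.
Deadweight loss = ½ · (82.5 - 25) · (261 - 123) = ½ · 57.5 · 138 = 3967.5.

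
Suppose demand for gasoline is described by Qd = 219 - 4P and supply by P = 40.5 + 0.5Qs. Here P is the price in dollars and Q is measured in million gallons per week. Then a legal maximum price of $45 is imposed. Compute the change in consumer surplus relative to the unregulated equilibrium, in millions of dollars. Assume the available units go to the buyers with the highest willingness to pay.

Rearranging supply gives Qs = 2P - 81. Setting quantity demanded equal to quantity supplied, 219 - 4P = 2P - 81, gives P* = 50 and Q* = 19.
Because the ceiling (45) lies below the market-clearing price, it is binding.
At P = 45: Qd = 219 - 4·45 = 39 and Qs = 2·45 - 81 = 9.
Consumer surplus without the control is ½ · (54.75 - 50) · 19 = 45.125.
With the ceiling, 9 units are sold at 45 (assume they go to the highest-value buyers). The demand price at Q = 9 is 52.5, so CS = ½ · [(54.75 - 45) + (52.5 - 45)] · 9 = 77.625.
Change in consumer surplus = 77.625 - 45.125 = 32.5.

32.5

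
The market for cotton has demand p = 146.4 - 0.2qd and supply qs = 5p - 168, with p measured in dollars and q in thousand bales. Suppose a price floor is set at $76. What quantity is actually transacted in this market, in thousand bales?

Rearranging demand gives qd = 732 - 5p. Setting quantity demanded equal to quantity supplied, 732 - 5p = 5p - 168, gives p* = 90 and q* = 282.
The floor of 76 is below the equilibrium price 90, so it is not binding; the market clears at p* = 90, q* = 282.

282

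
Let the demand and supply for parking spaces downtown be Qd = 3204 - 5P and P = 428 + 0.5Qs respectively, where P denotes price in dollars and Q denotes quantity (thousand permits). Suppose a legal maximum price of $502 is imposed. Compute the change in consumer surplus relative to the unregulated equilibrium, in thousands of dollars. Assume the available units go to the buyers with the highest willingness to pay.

Rearranging supply gives Qs = 2P - 856. Setting quantity demanded equal to quantity supplied, 3204 - 5P = 2P - 856, gives P* = 580 and Q* = 304.
The ceiling of 502 is below the equilibrium price 580, so it binds.
At P = 502: Qd = 3204 - 5·502 = 694 and Qs = 2·502 - 856 = 148.
Consumer surplus without the control is ½ · (640.8 - 580) · 304 = 9241.6.
With the ceiling, 148 units are sold at 502 (assume they go to the highest-value buyers). The demand price at Q = 148 is 611.2, so CS = ½ · [(640.8 - 502) + (611.2 - 502)] · 148 = 18352.
Change in consumer surplus = 18352 - 9241.6 = 9110.4.

9110.4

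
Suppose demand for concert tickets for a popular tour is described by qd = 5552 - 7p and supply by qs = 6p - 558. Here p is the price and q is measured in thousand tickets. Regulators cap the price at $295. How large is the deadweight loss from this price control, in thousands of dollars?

170625

In a free market, 5552 - 7p = 6p - 558 gives the equilibrium p* = 470, q* = 2262.
Because the ceiling (295) lies below the market-clearing price, it is binding.
At p = 295: qd = 5552 - 7·295 = 3487 and qs = 6·295 - 558 = 1212.
Quantity traded falls to 1212. At q = 1212 the demand price is (5552 - 1212)/7 = 620 and the supply price is (558 + 1212)/6 = 295.
Deadweight loss = ½ · (620 - 295) · (2262 - 1212) = ½ · 325 · 1050 = 170625.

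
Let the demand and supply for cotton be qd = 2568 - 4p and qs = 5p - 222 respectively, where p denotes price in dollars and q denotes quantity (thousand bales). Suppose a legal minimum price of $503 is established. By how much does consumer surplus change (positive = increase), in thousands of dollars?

Without the control the market clears where 2568 - 4p = 5p - 222, i.e. p* = 310 and q* = 1328.
The floor of 503 is above the equilibrium price 310, so it binds.
At p = 503: qd = 2568 - 4·503 = 556 and qs = 5·503 - 222 = 2293.
Consumer surplus without the control is ½ · (642 - 310) · 1328 = 220448.
With the floor, consumers buy 556 units at 503, so CS = ½ · (642 - 503) · 556 = 38642.
Change in consumer surplus = 38642 - 220448 = -181806.

-181806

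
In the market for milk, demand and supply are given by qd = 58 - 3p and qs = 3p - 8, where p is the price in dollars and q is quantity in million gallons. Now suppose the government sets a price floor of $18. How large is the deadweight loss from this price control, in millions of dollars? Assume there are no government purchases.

Equilibrium: 58 - 3p = 3p - 8, so 66 = 6p and p* = 11, q* = 25.
Because the floor (18) lies above the market-clearing price, it is binding.
At p = 18: qd = 58 - 3·18 = 4 and qs = 3·18 - 8 = 46.
Quantity traded falls to 4. At q = 4 the demand price is (58 - 4)/3 = 18 and the supply price is (8 + 4)/3 = 4.
Deadweight loss = ½ · (18 - 4) · (25 - 4) = ½ · 14 · 21 = 147.

147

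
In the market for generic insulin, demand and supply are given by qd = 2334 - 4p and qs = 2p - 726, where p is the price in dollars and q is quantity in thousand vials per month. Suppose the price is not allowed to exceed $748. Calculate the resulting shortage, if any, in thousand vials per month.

Setting quantity demanded equal to quantity supplied, 2334 - 4p = 2p - 726, gives p* = 510 and q* = 294.
Since 748 is above p* = 510, the ceiling does not bind and the free-market outcome prevails.
Since the control does not bind, there is no shortage.

0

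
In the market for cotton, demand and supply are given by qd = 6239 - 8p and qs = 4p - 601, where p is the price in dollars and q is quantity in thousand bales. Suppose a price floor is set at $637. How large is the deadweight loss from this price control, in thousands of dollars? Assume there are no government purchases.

53868

In a free market, 6239 - 8p = 4p - 601 gives the equilibrium p* = 570, q* = 1679.
Since 637 > 570, the floor is binding.
At p = 637: qd = 6239 - 8·637 = 1143 and qs = 4·637 - 601 = 1947.
Quantity traded falls to 1143. At q = 1143 the demand price is (6239 - 1143)/8 = 637 and the supply price is (601 + 1143)/4 = 436.
Deadweight loss = ½ · (637 - 436) · (1679 - 1143) = ½ · 201 · 536 = 53868.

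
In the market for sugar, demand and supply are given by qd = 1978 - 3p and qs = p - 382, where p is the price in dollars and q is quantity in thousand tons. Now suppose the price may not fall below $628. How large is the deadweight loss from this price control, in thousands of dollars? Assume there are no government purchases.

Without the control the market clears where 1978 - 3p = p - 382, i.e. p* = 590 and q* = 208.
The floor of 628 is above the equilibrium price 590, so it binds.
At p = 628: qd = 1978 - 3·628 = 94 and qs = 628 - 382 = 246.
Quantity traded falls to 94. At q = 94 the demand price is (1978 - 94)/3 = 628 and the supply price is 382 + 94 = 476.
Deadweight loss = ½ · (628 - 476) · (208 - 94) = ½ · 152 · 114 = 8664.

8664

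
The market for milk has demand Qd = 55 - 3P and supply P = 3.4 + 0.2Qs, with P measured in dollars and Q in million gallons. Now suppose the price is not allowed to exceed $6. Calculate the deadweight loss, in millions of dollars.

Rearranging supply gives Qs = 5P - 17. Equilibrium: 55 - 3P = 5P - 17, so 72 = 8P and P* = 9, Q* = 28.
Since 6 < 9, the ceiling is binding.
At P = 6: Qd = 55 - 3·6 = 37 and Qs = 5·6 - 17 = 13.
Quantity traded falls to 13. At Q = 13 the demand price is (55 - 13)/3 = 14 and the supply price is (17 + 13)/5 = 6.
Deadweight loss = ½ · (14 - 6) · (28 - 13) = ½ · 8 · 15 = 60.

60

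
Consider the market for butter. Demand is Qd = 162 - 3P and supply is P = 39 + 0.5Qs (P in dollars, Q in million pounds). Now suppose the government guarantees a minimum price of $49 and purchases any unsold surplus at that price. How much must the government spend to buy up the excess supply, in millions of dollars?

245

Rearranging supply gives Qs = 2P - 78. Without the control the market clears where 162 - 3P = 2P - 78, i.e. P* = 48 and Q* = 18.
The floor of 49 is above the equilibrium price 48, so it binds.
At P = 49: Qd = 162 - 3·49 = 15 and Qs = 2·49 - 78 = 20.
Surplus = Qs - Qd = 5.
Government expenditure = surplus × support price = 5 × 49 = 245.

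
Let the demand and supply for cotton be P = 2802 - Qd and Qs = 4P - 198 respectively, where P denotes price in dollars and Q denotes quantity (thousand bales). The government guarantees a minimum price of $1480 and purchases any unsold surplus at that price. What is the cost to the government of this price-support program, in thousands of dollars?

Rearranging demand gives Qd = 2802 - P. Setting quantity demanded equal to quantity supplied, 2802 - P = 4P - 198, gives P* = 600 and Q* = 2202.
The floor of 1480 is above the equilibrium price 600, so it binds.
At P = 1480: Qd = 2802 - 1480 = 1322 and Qs = 4·1480 - 198 = 5722.
Surplus = Qs - Qd = 4400.
Government expenditure = surplus × support price = 4400 × 1480 = 6512000.

6512000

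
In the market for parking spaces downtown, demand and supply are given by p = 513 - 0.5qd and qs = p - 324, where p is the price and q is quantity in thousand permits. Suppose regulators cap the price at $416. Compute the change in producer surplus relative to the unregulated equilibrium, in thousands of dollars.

Rearranging demand gives qd = 1026 - 2p. Setting quantity demanded equal to quantity supplied, 1026 - 2p = p - 324, gives p* = 450 and q* = 126.
The ceiling of 416 is below the equilibrium price 450, so it binds.
At p = 416: qd = 1026 - 2·416 = 194 and qs = 416 - 324 = 92.
Producer surplus without the control is ½ · (450 - 324) · 126 = 7938.
With the ceiling, producers sell 92 units at 416, so PS = ½ · (416 - 324) · 92 = 4232.
Change in producer surplus = 4232 - 7938 = -3706.

-3706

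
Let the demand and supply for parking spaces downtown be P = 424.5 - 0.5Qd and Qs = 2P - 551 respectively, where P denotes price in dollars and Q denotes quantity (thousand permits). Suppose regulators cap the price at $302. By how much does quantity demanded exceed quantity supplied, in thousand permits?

Rearranging demand gives Qd = 849 - 2P. Setting quantity demanded equal to quantity supplied, 849 - 2P = 2P - 551, gives P* = 350 and Q* = 149.
The ceiling of 302 is below the equilibrium price 350, so it binds.
At P = 302: Qd = 849 - 2·302 = 245 and Qs = 2·302 - 551 = 53.
Shortage = Qd - Qs = 245 - 53 = 192.

192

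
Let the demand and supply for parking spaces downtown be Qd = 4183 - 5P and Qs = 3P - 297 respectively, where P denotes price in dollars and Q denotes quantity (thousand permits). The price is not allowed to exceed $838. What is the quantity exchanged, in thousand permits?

In a free market, 4183 - 5P = 3P - 297 gives the equilibrium P* = 560, Q* = 1383.
The ceiling of 838 is above the equilibrium price 560, so it is not binding; the market clears at P* = 560, Q* = 1383.

1383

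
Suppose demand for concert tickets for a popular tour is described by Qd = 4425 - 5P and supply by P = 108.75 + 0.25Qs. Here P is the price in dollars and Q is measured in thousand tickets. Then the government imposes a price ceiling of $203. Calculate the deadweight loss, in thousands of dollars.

408848.4

Rearranging supply gives Qs = 4P - 435. Equilibrium: 4425 - 5P = 4P - 435, so 4860 = 9P and P* = 540, Q* = 1725.
The ceiling of 203 is below the equilibrium price 540, so it binds.
At P = 203: Qd = 4425 - 5·203 = 3410 and Qs = 4·203 - 435 = 377.
Quantity traded falls to 377. At Q = 377 the demand price is (4425 - 377)/5 = 809.6 and the supply price is (435 + 377)/4 = 203.
Deadweight loss = ½ · (809.6 - 203) · (1725 - 377) = ½ · 606.6 · 1348 = 408848.4.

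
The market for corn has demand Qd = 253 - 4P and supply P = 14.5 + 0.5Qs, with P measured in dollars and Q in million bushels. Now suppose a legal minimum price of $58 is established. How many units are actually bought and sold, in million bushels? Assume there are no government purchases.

21

Rearranging supply gives Qs = 2P - 29. Setting quantity demanded equal to quantity supplied, 253 - 4P = 2P - 29, gives P* = 47 and Q* = 65.
The floor of 58 is above the equilibrium price 47, so it binds.
At P = 58: Qd = 253 - 4·58 = 21 and Qs = 2·58 - 29 = 87.
The quantity actually transacted is the short side, demand: 21.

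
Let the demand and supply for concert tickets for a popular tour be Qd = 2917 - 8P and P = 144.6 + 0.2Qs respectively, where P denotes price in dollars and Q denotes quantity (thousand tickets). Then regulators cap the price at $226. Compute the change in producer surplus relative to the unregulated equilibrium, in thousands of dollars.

Rearranging supply gives Qs = 5P - 723. Setting quantity demanded equal to quantity supplied, 2917 - 8P = 5P - 723, gives P* = 280 and Q* = 677.
The ceiling of 226 is below the equilibrium price 280, so it binds.
At P = 226: Qd = 2917 - 8·226 = 1109 and Qs = 5·226 - 723 = 407.
Producer surplus without the control is ½ · (280 - 144.6) · 677 = 45832.9.
With the ceiling, producers sell 407 units at 226, so PS = ½ · (226 - 144.6) · 407 = 16564.9.
Change in producer surplus = 16564.9 - 45832.9 = -29268.

-29268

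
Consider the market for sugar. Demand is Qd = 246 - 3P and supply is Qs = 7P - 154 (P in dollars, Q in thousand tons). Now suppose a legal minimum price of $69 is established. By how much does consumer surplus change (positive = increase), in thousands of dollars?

Without the control the market clears where 246 - 3P = 7P - 154, i.e. P* = 40 and Q* = 126.
Because the floor (69) lies above the market-clearing price, it is binding.
At P = 69: Qd = 246 - 3·69 = 39 and Qs = 7·69 - 154 = 329.
Consumer surplus without the control is ½ · (82 - 40) · 126 = 2646.
With the floor, consumers buy 39 units at 69, so CS = ½ · (82 - 69) · 39 = 253.5.
Change in consumer surplus = 253.5 - 2646 = -2392.5.

-2392.5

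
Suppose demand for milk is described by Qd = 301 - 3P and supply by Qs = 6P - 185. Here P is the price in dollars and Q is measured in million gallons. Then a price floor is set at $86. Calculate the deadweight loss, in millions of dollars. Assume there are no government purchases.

Setting quantity demanded equal to quantity supplied, 301 - 3P = 6P - 185, gives P* = 54 and Q* = 139.
Since 86 > 54, the floor is binding.
At P = 86: Qd = 301 - 3·86 = 43 and Qs = 6·86 - 185 = 331.
Quantity traded falls to 43. At Q = 43 the demand price is (301 - 43)/3 = 86 and the supply price is (185 + 43)/6 = 38.
Deadweight loss = ½ · (86 - 38) · (139 - 43) = ½ · 48 · 96 = 2304.

2304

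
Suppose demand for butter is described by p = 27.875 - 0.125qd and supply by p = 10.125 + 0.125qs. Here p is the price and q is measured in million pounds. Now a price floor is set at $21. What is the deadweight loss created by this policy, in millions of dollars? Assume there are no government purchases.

Rearranging demand gives qd = 223 - 8p; rearranging supply gives qs = 8p - 81. In a free market, 223 - 8p = 8p - 81 gives the equilibrium p* = 19, q* = 71.
The floor of 21 is above the equilibrium price 19, so it binds.
At p = 21: qd = 223 - 8·21 = 55 and qs = 8·21 - 81 = 87.
Quantity traded falls to 55. At q = 55 the demand price is (223 - 55)/8 = 21 and the supply price is (81 + 55)/8 = 17.
Deadweight loss = ½ · (21 - 17) · (71 - 55) = ½ · 4 · 16 = 32.

32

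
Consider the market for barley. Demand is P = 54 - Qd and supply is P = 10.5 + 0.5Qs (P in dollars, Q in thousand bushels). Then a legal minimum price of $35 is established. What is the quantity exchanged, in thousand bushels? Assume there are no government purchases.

Rearranging demand gives Qd = 54 - P; rearranging supply gives Qs = 2P - 21. In a free market, 54 - P = 2P - 21 gives the equilibrium P* = 25, Q* = 29.
The floor of 35 is above the equilibrium price 25, so it binds.
At P = 35: Qd = 54 - 35 = 19 and Qs = 2·35 - 21 = 49.
The quantity actually transacted is the short side, demand: 19.

19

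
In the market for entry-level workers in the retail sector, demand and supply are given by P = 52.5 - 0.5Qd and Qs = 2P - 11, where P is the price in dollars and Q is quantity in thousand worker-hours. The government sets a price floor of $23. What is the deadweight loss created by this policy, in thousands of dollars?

0

Rearranging demand gives Qd = 105 - 2P. Without the control the market clears where 105 - 2P = 2P - 11, i.e. P* = 29 and Q* = 47.
Since 23 is below P* = 29, the floor does not bind and the free-market outcome prevails.
Since the control does not bind, no trades are prevented and deadweight loss is zero.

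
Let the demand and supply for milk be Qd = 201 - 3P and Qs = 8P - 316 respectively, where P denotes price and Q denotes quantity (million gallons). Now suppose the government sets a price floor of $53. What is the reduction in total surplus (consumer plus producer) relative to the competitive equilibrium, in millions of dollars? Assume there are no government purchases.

74.25

Equilibrium: 201 - 3P = 8P - 316, so 517 = 11P and P* = 47, Q* = 60.
The floor of 53 is above the equilibrium price 47, so it binds.
At P = 53: Qd = 201 - 3·53 = 42 and Qs = 8·53 - 316 = 108.
Quantity traded falls to 42. At Q = 42 the demand price is (201 - 42)/3 = 53 and the supply price is (316 + 42)/8 = 44.75.
Deadweight loss = ½ · (53 - 44.75) · (60 - 42) = ½ · 8.25 · 18 = 74.25.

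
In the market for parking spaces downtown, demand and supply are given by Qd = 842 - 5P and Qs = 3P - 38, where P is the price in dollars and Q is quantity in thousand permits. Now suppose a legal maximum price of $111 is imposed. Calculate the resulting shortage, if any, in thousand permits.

Without the control the market clears where 842 - 5P = 3P - 38, i.e. P* = 110 and Q* = 292.
The ceiling of 111 is above the equilibrium price 110, so it is not binding; the market clears at P* = 110, Q* = 292.
Since the control does not bind, there is no shortage.

0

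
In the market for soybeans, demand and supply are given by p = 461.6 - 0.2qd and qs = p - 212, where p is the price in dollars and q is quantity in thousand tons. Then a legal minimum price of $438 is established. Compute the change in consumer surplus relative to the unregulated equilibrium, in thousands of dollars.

Rearranging demand gives qd = 2308 - 5p. In a free market, 2308 - 5p = p - 212 gives the equilibrium p* = 420, q* = 208.
Because the floor (438) lies above the market-clearing price, it is binding.
At p = 438: qd = 2308 - 5·438 = 118 and qs = 438 - 212 = 226.
Consumer surplus without the control is ½ · (461.6 - 420) · 208 = 4326.4.
With the floor, consumers buy 118 units at 438, so CS = ½ · (461.6 - 438) · 118 = 1392.4.
Change in consumer surplus = 1392.4 - 4326.4 = -2934.

-2934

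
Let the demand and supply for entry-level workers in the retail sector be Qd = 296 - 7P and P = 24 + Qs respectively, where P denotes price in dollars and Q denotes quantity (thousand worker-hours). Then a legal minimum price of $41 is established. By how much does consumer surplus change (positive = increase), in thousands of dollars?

-12.5

Rearranging supply gives Qs = P - 24. In a free market, 296 - 7P = P - 24 gives the equilibrium P* = 40, Q* = 16.
Since 41 > 40, the floor is binding.
At P = 41: Qd = 296 - 7·41 = 9 and Qs = 41 - 24 = 17.
Consumer surplus without the control is ½ · (296/7 - 40) · 16 = 128/7.
With the floor, consumers buy 9 units at 41, so CS = ½ · (296/7 - 41) · 9 = 81/14.
Change in consumer surplus = 81/14 - 128/7 = -12.5.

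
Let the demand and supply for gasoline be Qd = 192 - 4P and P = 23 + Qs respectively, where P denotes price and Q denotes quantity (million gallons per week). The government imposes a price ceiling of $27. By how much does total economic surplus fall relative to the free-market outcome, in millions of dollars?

Rearranging supply gives Qs = P - 23. Setting quantity demanded equal to quantity supplied, 192 - 4P = P - 23, gives P* = 43 and Q* = 20.
Since 27 < 43, the ceiling is binding.
At P = 27: Qd = 192 - 4·27 = 84 and Qs = 27 - 23 = 4.
Quantity traded falls to 4. At Q = 4 the demand price is (192 - 4)/4 = 47 and the supply price is 23 + 4 = 27.
Deadweight loss = ½ · (47 - 27) · (20 - 4) = ½ · 20 · 16 = 160.

160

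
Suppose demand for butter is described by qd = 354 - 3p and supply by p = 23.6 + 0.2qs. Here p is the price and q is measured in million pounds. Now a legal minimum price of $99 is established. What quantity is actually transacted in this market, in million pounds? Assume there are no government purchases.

57

Rearranging supply gives qs = 5p - 118. Equilibrium: 354 - 3p = 5p - 118, so 472 = 8p and p* = 59, q* = 177.
The floor of 99 is above the equilibrium price 59, so it binds.
At p = 99: qd = 354 - 3·99 = 57 and qs = 5·99 - 118 = 377.
The quantity actually transacted is the short side, demand: 57.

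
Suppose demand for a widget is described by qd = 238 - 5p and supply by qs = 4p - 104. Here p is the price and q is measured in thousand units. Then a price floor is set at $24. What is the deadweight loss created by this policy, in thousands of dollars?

Without the control the market clears where 238 - 5p = 4p - 104, i.e. p* = 38 and q* = 48.
The floor of 24 is below the equilibrium price 38, so it is not binding; the market clears at p* = 38, q* = 48.
Since the control does not bind, no trades are prevented and deadweight loss is zero.

0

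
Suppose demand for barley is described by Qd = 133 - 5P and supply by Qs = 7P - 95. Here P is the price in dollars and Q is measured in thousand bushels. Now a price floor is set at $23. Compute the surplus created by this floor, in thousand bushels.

Equilibrium: 133 - 5P = 7P - 95, so 228 = 12P and P* = 19, Q* = 38.
Since 23 > 19, the floor is binding.
At P = 23: Qd = 133 - 5·23 = 18 and Qs = 7·23 - 95 = 66.
Surplus = Qs - Qd = 66 - 18 = 48.

48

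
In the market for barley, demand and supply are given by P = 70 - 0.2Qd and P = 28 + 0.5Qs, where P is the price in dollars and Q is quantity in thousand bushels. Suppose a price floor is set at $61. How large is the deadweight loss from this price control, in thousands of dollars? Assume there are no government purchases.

78.75

Rearranging demand gives Qd = 350 - 5P; rearranging supply gives Qs = 2P - 56. In a free market, 350 - 5P = 2P - 56 gives the equilibrium P* = 58, Q* = 60.
The floor of 61 is above the equilibrium price 58, so it binds.
At P = 61: Qd = 350 - 5·61 = 45 and Qs = 2·61 - 56 = 66.
Quantity traded falls to 45. At Q = 45 the demand price is (350 - 45)/5 = 61 and the supply price is (56 + 45)/2 = 50.5.
Deadweight loss = ½ · (61 - 50.5) · (60 - 45) = ½ · 10.5 · 15 = 78.75.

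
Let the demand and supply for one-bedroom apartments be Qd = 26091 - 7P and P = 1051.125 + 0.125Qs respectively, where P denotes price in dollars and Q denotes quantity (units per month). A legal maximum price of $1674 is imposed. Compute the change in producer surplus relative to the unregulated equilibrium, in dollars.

Rearranging supply gives Qs = 8P - 8409. Without the control the market clears where 26091 - 7P = 8P - 8409, i.e. P* = 2300 and Q* = 9991.
Because the ceiling (1674) lies below the market-clearing price, it is binding.
At P = 1674: Qd = 26091 - 7·1674 = 14373 and Qs = 8·1674 - 8409 = 4983.
Producer surplus without the control is ½ · (2300 - 1051.125) · 9991 = 6238755.0625.
With the ceiling, producers sell 4983 units at 1674, so PS = ½ · (1674 - 1051.125) · 4983 = 1551893.0625.
Change in producer surplus = 1551893.0625 - 6238755.0625 = -4686862.

-4686862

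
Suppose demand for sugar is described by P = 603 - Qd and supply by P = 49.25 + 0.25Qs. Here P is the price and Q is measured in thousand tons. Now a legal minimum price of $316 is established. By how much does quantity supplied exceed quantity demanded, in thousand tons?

780

Rearranging demand gives Qd = 603 - P; rearranging supply gives Qs = 4P - 197. Without the control the market clears where 603 - P = 4P - 197, i.e. P* = 160 and Q* = 443.
Since 316 > 160, the floor is binding.
At P = 316: Qd = 603 - 316 = 287 and Qs = 4·316 - 197 = 1067.
Surplus = Qs - Qd = 1067 - 287 = 780.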